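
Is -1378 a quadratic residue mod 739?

yes

Reduce the numerator: -1378 ≡ 100 (mod 739), so (-1378/739) = (100/739).
Factor out 2: 100 = 2^2·25. Since 739 ≡ 3 (mod 8), (2/739) = -1, and (2/739)^2 = +1. Now have (25/739).
25 ≡ 1 (mod 4), so quadratic reciprocity gives (25/739) = (739/25). Reduce: 739 ≡ 14 (mod 25). Now have (14/25).
Factor out 2: 14 = 2·7. Since 25 ≡ 1 (mod 8), (2/25) = +1. Now have (7/25).
25 ≡ 1 (mod 4), so quadratic reciprocity gives (7/25) = (25/7). Reduce: 25 ≡ 4 (mod 7). Now have (4/7).
Factor out 2: 4 = 2^2. Since 7 ≡ 7 (mod 8), (2/7) = +1, and (2/7)^2 = +1. Now have (1/7).
(1/7) = 1. Collecting the sign factors: 1.
(-1378/739) = 1, and 739 is prime, so -1378 is a quadratic residue mod 739.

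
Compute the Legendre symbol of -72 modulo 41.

Pull out -1: (-72|41) = (-1|41)·(72|41). Since 41 ≡ 1 (mod 4), (-1|41) = +1. Now have (72|41).
Reduce the numerator: 72 ≡ 31 (mod 41), so (72|41) = (31|41).
41 ≡ 1 (mod 4), so quadratic reciprocity gives (31|41) = (41|31). Reduce: 41 ≡ 10 (mod 31). Now have (10|31).
Factor out 2: 10 = 2·5. Since 31 ≡ 7 (mod 8), (2|31) = +1. Now have (5|31).
5 ≡ 1 (mod 4), so quadratic reciprocity gives (5|31) = (31|5). Reduce: 31 ≡ 1 (mod 5). Now have (1|5).
(1|5) = 1. Collecting the sign factors: 1.

1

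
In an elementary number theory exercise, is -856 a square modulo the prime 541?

Pull out -1: (-856|541) = (-1|541)·(856|541). Since 541 ≡ 1 (mod 4), (-1|541) = +1. Now have (856|541).
Reduce the numerator: 856 ≡ 315 (mod 541), so (856|541) = (315|541).
541 ≡ 1 (mod 4), so quadratic reciprocity gives (315|541) = (541|315). Reduce: 541 ≡ 226 (mod 315). Now have (226|315).
Factor out 2: 226 = 2·113. Since 315 ≡ 3 (mod 8), (2|315) = -1. Now have -(113|315).
113 ≡ 1 (mod 4), so quadratic reciprocity gives (113|315) = (315|113). Reduce: 315 ≡ 89 (mod 113). Now have -(89|113).
89 ≡ 1 (mod 4), so quadratic reciprocity gives (89|113) = (113|89). Reduce: 113 ≡ 24 (mod 89). Now have -(24|89).
Factor out 2: 24 = 2^3·3. Since 89 ≡ 1 (mod 8), (2|89) = +1, and (2|89)^3 = +1. Now have -(3|89).
89 ≡ 1 (mod 4), so quadratic reciprocity gives (3|89) = (89|3). Reduce: 89 ≡ 2 (mod 3). Now have -(2|3).
Factor out 2: 2 = 2. Since 3 ≡ 3 (mod 8), (2|3) = -1. Now have (1|3).
(1|3) = 1. Collecting the sign factors: 1.
The Legendre symbol is 1, so x^2 ≡ -856 (mod 541) has solution.

yes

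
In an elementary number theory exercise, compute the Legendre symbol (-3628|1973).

(-3628|1973)
  = (318|1973)    [-3628 ≡ 318 mod 1973]
  = -(159|1973)    [1973 ≡ 5 mod 8 ⇒ (2|1973) = -1]
  = -(1973|159)    [QR: 1973 ≡ 1 mod 4, sign kept]
  = -(65|159)    [1973 ≡ 65 mod 159]
  = -(159|65)    [QR: 65 ≡ 1 mod 4, sign kept]
  = -(29|65)    [159 ≡ 29 mod 65]
  = -(65|29)    [QR: 29 ≡ 1 mod 4, sign kept]
  = -(7|29)    [65 ≡ 7 mod 29]
  = -(29|7)    [QR: 29 ≡ 1 mod 4, sign kept]
  = -(1|7)    [29 ≡ 1 mod 7]
  = -1    [(1|7) = 1]

-1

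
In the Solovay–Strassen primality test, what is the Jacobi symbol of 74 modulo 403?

-1

(74|403)
  = -(37|403)    [403 ≡ 3 mod 8 ⇒ (2|403) = -1]
  = -(403|37)    [QR: 37 ≡ 1 mod 4, sign kept]
  = -(33|37)    [403 ≡ 33 mod 37]
  = -(37|33)    [QR: 33 ≡ 1 mod 4, sign kept]
  = -(4|33)    [37 ≡ 4 mod 33]
  = -(1|33)    [33 ≡ 1 mod 8 ⇒ (2|33)^2 = +1]
  = -1    [(1|33) = 1]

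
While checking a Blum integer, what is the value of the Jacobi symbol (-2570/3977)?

Pull out -1: (-2570/3977) = (-1/3977)·(2570/3977). Since 3977 ≡ 1 (mod 4), (-1/3977) = +1. Now have (2570/3977).
Factor out 2: 2570 = 2·1285. Since 3977 ≡ 1 (mod 8), (2/3977) = +1. Now have (1285/3977).
1285 ≡ 1 (mod 4), so quadratic reciprocity gives (1285/3977) = (3977/1285). Reduce: 3977 ≡ 122 (mod 1285). Now have (122/1285).
Factor out 2: 122 = 2·61. Since 1285 ≡ 5 (mod 8), (2/1285) = -1. Now have -(61/1285).
61 ≡ 1 (mod 4), so quadratic reciprocity gives (61/1285) = (1285/61). Reduce: 1285 ≡ 4 (mod 61). Now have -(4/61).
Factor out 2: 4 = 2^2. Since 61 ≡ 5 (mod 8), (2/61) = -1, and (2/61)^2 = +1. Now have -(1/61).
(1/61) = 1. Collecting the sign factors: -1.

-1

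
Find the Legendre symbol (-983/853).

Reduce the numerator: -983 ≡ 723 (mod 853), so (-983/853) = (723/853).
853 ≡ 1 (mod 4), so quadratic reciprocity gives (723/853) = (853/723). Reduce: 853 ≡ 130 (mod 723). Now have (130/723).
Factor out 2: 130 = 2·65. Since 723 ≡ 3 (mod 8), (2/723) = -1. Now have -(65/723).
65 ≡ 1 (mod 4), so quadratic reciprocity gives (65/723) = (723/65). Reduce: 723 ≡ 8 (mod 65). Now have -(8/65).
Factor out 2: 8 = 2^3. Since 65 ≡ 1 (mod 8), (2/65) = +1, and (2/65)^3 = +1. Now have -(1/65).
(1/65) = 1. Collecting the sign factors: -1.

-1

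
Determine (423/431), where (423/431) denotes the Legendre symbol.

-1

Both 423 ≡ 3 and 431 ≡ 3 (mod 4), so reciprocity gives (423/431) = -(431/423). Reduce: 431 ≡ 8 (mod 423). Now have -(8/423).
Factor out 2: 8 = 2^3. Since 423 ≡ 7 (mod 8), (2/423) = +1, and (2/423)^3 = +1. Now have -(1/423).
(1/423) = 1. Collecting the sign factors: -1.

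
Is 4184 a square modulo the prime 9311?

no

(4184/9311)
  = (523/9311)    [9311 ≡ 7 mod 8 ⇒ (2/9311)^3 = +1]
  = -(9311/523)    [QR: both ≡ 3 mod 4, sign flips]
  = -(420/523)    [9311 ≡ 420 mod 523]
  = -(105/523)    [523 ≡ 3 mod 8 ⇒ (2/523)^2 = +1]
  = -(523/105)    [QR: 105 ≡ 1 mod 4, sign kept]
  = -(103/105)    [523 ≡ 103 mod 105]
  = -(105/103)    [QR: 105 ≡ 1 mod 4, sign kept]
  = -(2/103)    [105 ≡ 2 mod 103]
  = -(1/103)    [103 ≡ 7 mod 8 ⇒ (2/103) = +1]
  = -1    [(1/103) = 1]
The Legendre symbol is -1, so x^2 ≡ 4184 (mod 9311) has no solution.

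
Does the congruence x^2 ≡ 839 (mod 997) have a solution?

(839|997)
  = (997|839)    [QR: 997 ≡ 1 mod 4, sign kept]
  = (158|839)    [997 ≡ 158 mod 839]
  = (79|839)    [839 ≡ 7 mod 8 ⇒ (2|839) = +1]
  = -(839|79)    [QR: both ≡ 3 mod 4, sign flips]
  = -(49|79)    [839 ≡ 49 mod 79]
  = -(79|49)    [QR: 49 ≡ 1 mod 4, sign kept]
  = -(30|49)    [79 ≡ 30 mod 49]
  = -(15|49)    [49 ≡ 1 mod 8 ⇒ (2|49) = +1]
  = -(49|15)    [QR: 49 ≡ 1 mod 4, sign kept]
  = -(4|15)    [49 ≡ 4 mod 15]
  = -(1|15)    [15 ≡ 7 mod 8 ⇒ (2|15)^2 = +1]
  = -1    [(1|15) = 1]
(839|997) = -1, and 997 is prime, so 839 is not a quadratic residue mod 997.

no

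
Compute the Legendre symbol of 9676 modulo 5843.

1

(9676/5843)
  = (3833/5843)    [9676 ≡ 3833 mod 5843]
  = (5843/3833)    [QR: 3833 ≡ 1 mod 4, sign kept]
  = (2010/3833)    [5843 ≡ 2010 mod 3833]
  = (1005/3833)    [3833 ≡ 1 mod 8 ⇒ (2/3833) = +1]
  = (3833/1005)    [QR: 1005 ≡ 1 mod 4, sign kept]
  = (818/1005)    [3833 ≡ 818 mod 1005]
  = -(409/1005)    [1005 ≡ 5 mod 8 ⇒ (2/1005) = -1]
  = -(1005/409)    [QR: 409 ≡ 1 mod 4, sign kept]
  = -(187/409)    [1005 ≡ 187 mod 409]
  = -(409/187)    [QR: 409 ≡ 1 mod 4, sign kept]
  = -(35/187)    [409 ≡ 35 mod 187]
  = (187/35)    [QR: both ≡ 3 mod 4, sign flips]
  = (12/35)    [187 ≡ 12 mod 35]
  = (3/35)    [35 ≡ 3 mod 8 ⇒ (2/35)^2 = +1]
  = -(35/3)    [QR: both ≡ 3 mod 4, sign flips]
  = -(2/3)    [35 ≡ 2 mod 3]
  = (1/3)    [3 ≡ 3 mod 8 ⇒ (2/3) = -1]
  = 1    [(1/3) = 1]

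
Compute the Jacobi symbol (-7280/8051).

1

(-7280/8051)
  = (771/8051)    [-7280 ≡ 771 mod 8051]
  = -(8051/771)    [QR: both ≡ 3 mod 4, sign flips]
  = -(341/771)    [8051 ≡ 341 mod 771]
  = -(771/341)    [QR: 341 ≡ 1 mod 4, sign kept]
  = -(89/341)    [771 ≡ 89 mod 341]
  = -(341/89)    [QR: 89 ≡ 1 mod 4, sign kept]
  = -(74/89)    [341 ≡ 74 mod 89]
  = -(37/89)    [89 ≡ 1 mod 8 ⇒ (2/89) = +1]
  = -(89/37)    [QR: 37 ≡ 1 mod 4, sign kept]
  = -(15/37)    [89 ≡ 15 mod 37]
  = -(37/15)    [QR: 37 ≡ 1 mod 4, sign kept]
  = -(7/15)    [37 ≡ 7 mod 15]
  = (15/7)    [QR: both ≡ 3 mod 4, sign flips]
  = (1/7)    [15 ≡ 1 mod 7]
  = 1    [(1/7) = 1]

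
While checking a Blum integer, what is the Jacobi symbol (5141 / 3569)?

1

(5141 / 3569)
  = (1572 / 3569)    [5141 ≡ 1572 mod 3569]
  = (393 / 3569)    [3569 ≡ 1 mod 8 ⇒ (2 / 3569)^2 = +1]
  = (3569 / 393)    [QR: 393 ≡ 1 mod 4, sign kept]
  = (32 / 393)    [3569 ≡ 32 mod 393]
  = (1 / 393)    [393 ≡ 1 mod 8 ⇒ (2 / 393)^5 = +1]
  = 1    [(1 / 393) = 1]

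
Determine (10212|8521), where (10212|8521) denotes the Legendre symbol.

Reduce the numerator: 10212 ≡ 1691 (mod 8521), so (10212|8521) = (1691|8521).
8521 ≡ 1 (mod 4), so quadratic reciprocity gives (1691|8521) = (8521|1691). Reduce: 8521 ≡ 66 (mod 1691). Now have (66|1691).
Factor out 2: 66 = 2·33. Since 1691 ≡ 3 (mod 8), (2|1691) = -1. Now have -(33|1691).
33 ≡ 1 (mod 4), so quadratic reciprocity gives (33|1691) = (1691|33). Reduce: 1691 ≡ 8 (mod 33). Now have -(8|33).
Factor out 2: 8 = 2^3. Since 33 ≡ 1 (mod 8), (2|33) = +1, and (2|33)^3 = +1. Now have -(1|33).
(1|33) = 1. Collecting the sign factors: -1.

-1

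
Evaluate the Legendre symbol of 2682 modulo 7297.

Factor out 2: 2682 = 2·1341. Since 7297 ≡ 1 (mod 8), (2/7297) = +1. Now have (1341/7297).
1341 ≡ 1 (mod 4), so quadratic reciprocity gives (1341/7297) = (7297/1341). Reduce: 7297 ≡ 592 (mod 1341). Now have (592/1341).
Factor out 2: 592 = 2^4·37. Since 1341 ≡ 5 (mod 8), (2/1341) = -1, and (2/1341)^4 = +1. Now have (37/1341).
37 ≡ 1 (mod 4), so quadratic reciprocity gives (37/1341) = (1341/37). Reduce: 1341 ≡ 9 (mod 37). Now have (9/37).
9 ≡ 1 (mod 4), so quadratic reciprocity gives (9/37) = (37/9). Reduce: 37 ≡ 1 (mod 9). Now have (1/9).
(1/9) = 1. Collecting the sign factors: 1.

1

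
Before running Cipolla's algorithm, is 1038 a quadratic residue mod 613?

yes

Reduce the numerator: 1038 ≡ 425 (mod 613), so (1038/613) = (425/613).
425 ≡ 1 (mod 4), so quadratic reciprocity gives (425/613) = (613/425). Reduce: 613 ≡ 188 (mod 425). Now have (188/425).
Factor out 2: 188 = 2^2·47. Since 425 ≡ 1 (mod 8), (2/425) = +1, and (2/425)^2 = +1. Now have (47/425).
425 ≡ 1 (mod 4), so quadratic reciprocity gives (47/425) = (425/47). Reduce: 425 ≡ 2 (mod 47). Now have (2/47).
Factor out 2: 2 = 2. Since 47 ≡ 7 (mod 8), (2/47) = +1. Now have (1/47).
(1/47) = 1. Collecting the sign factors: 1.
(1038/613) = 1, and 613 is prime, so 1038 is a quadratic residue mod 613.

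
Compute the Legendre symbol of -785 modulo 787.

Reduce the numerator: -785 ≡ 2 (mod 787), so (-785/787) = (2/787).
Factor out 2: 2 = 2. Since 787 ≡ 3 (mod 8), (2/787) = -1. Now have -(1/787).
(1/787) = 1. Collecting the sign factors: -1.

-1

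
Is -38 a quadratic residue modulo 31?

(-38/31)
  = -(38/31)    [31 ≡ 3 mod 4 ⇒ (-1/31) = -1]
  = -(7/31)    [38 ≡ 7 mod 31]
  = (31/7)    [QR: both ≡ 3 mod 4, sign flips]
  = (3/7)    [31 ≡ 3 mod 7]
  = -(7/3)    [QR: both ≡ 3 mod 4, sign flips]
  = -(1/3)    [7 ≡ 1 mod 3]
  = -1    [(1/3) = 1]
The Legendre symbol is -1, so x^2 ≡ -38 (mod 31) has no solution.

no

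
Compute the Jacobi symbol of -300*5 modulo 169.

1

By multiplicativity, (-300·5 / 169) = (-300 / 169)·(5 / 169).
First factor (-300 / 169):
Reduce the numerator: -300 ≡ 38 (mod 169), so (-300 / 169) = (38 / 169).
Factor out 2: 38 = 2·19. Since 169 ≡ 1 (mod 8), (2 / 169) = +1. Now have (19 / 169).
169 ≡ 1 (mod 4), so quadratic reciprocity gives (19 / 169) = (169 / 19). Reduce: 169 ≡ 17 (mod 19). Now have (17 / 19).
17 ≡ 1 (mod 4), so quadratic reciprocity gives (17 / 19) = (19 / 17). Reduce: 19 ≡ 2 (mod 17). Now have (2 / 17).
Factor out 2: 2 = 2. Since 17 ≡ 1 (mod 8), (2 / 17) = +1. Now have (1 / 17).
(1 / 17) = 1. Collecting the sign factors: 1.
Second factor (5 / 169):
5 ≡ 1 (mod 4), so quadratic reciprocity gives (5 / 169) = (169 / 5). Reduce: 169 ≡ 4 (mod 5). Now have (4 / 5).
Factor out 2: 4 = 2^2. Since 5 ≡ 5 (mod 8), (2 / 5) = -1, and (2 / 5)^2 = +1. Now have (1 / 5).
(1 / 5) = 1. Collecting the sign factors: 1.
Product: (1)·(1) = 1.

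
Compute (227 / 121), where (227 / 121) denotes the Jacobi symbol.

1

(227 / 121)
  = (106 / 121)    [227 ≡ 106 mod 121]
  = (53 / 121)    [121 ≡ 1 mod 8 ⇒ (2 / 121) = +1]
  = (121 / 53)    [QR: 53 ≡ 1 mod 4, sign kept]
  = (15 / 53)    [121 ≡ 15 mod 53]
  = (53 / 15)    [QR: 53 ≡ 1 mod 4, sign kept]
  = (8 / 15)    [53 ≡ 8 mod 15]
  = (1 / 15)    [15 ≡ 7 mod 8 ⇒ (2 / 15)^3 = +1]
  = 1    [(1 / 15) = 1]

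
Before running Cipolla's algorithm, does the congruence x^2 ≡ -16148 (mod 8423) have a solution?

Pull out -1: (-16148|8423) = (-1|8423)·(16148|8423). Since 8423 ≡ 3 (mod 4), (-1|8423) = -1. Now have -(16148|8423).
Reduce the numerator: 16148 ≡ 7725 (mod 8423), so (16148|8423) = (7725|8423).
7725 ≡ 1 (mod 4), so quadratic reciprocity gives (7725|8423) = (8423|7725). Reduce: 8423 ≡ 698 (mod 7725). Now have -(698|7725).
Factor out 2: 698 = 2·349. Since 7725 ≡ 5 (mod 8), (2|7725) = -1. Now have (349|7725).
349 ≡ 1 (mod 4), so quadratic reciprocity gives (349|7725) = (7725|349). Reduce: 7725 ≡ 47 (mod 349). Now have (47|349).
349 ≡ 1 (mod 4), so quadratic reciprocity gives (47|349) = (349|47). Reduce: 349 ≡ 20 (mod 47). Now have (20|47).
Factor out 2: 20 = 2^2·5. Since 47 ≡ 7 (mod 8), (2|47) = +1, and (2|47)^2 = +1. Now have (5|47).
5 ≡ 1 (mod 4), so quadratic reciprocity gives (5|47) = (47|5). Reduce: 47 ≡ 2 (mod 5). Now have (2|5).
Factor out 2: 2 = 2. Since 5 ≡ 5 (mod 8), (2|5) = -1. Now have -(1|5).
(1|5) = 1. Collecting the sign factors: -1.
The Legendre symbol is -1, so x^2 ≡ -16148 (mod 8423) has no solution.

no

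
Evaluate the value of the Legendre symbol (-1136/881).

(-1136/881)
  = (1136/881)    [881 ≡ 1 mod 4 ⇒ (-1/881) = +1]
  = (255/881)    [1136 ≡ 255 mod 881]
  = (881/255)    [QR: 881 ≡ 1 mod 4, sign kept]
  = (116/255)    [881 ≡ 116 mod 255]
  = (29/255)    [255 ≡ 7 mod 8 ⇒ (2/255)^2 = +1]
  = (255/29)    [QR: 29 ≡ 1 mod 4, sign kept]
  = (23/29)    [255 ≡ 23 mod 29]
  = (29/23)    [QR: 29 ≡ 1 mod 4, sign kept]
  = (6/23)    [29 ≡ 6 mod 23]
  = (3/23)    [23 ≡ 7 mod 8 ⇒ (2/23) = +1]
  = -(23/3)    [QR: both ≡ 3 mod 4, sign flips]
  = -(2/3)    [23 ≡ 2 mod 3]
  = (1/3)    [3 ≡ 3 mod 8 ⇒ (2/3) = -1]
  = 1    [(1/3) = 1]

1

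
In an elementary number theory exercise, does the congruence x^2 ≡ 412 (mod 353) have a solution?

no

Reduce the numerator: 412 ≡ 59 (mod 353), so (412/353) = (59/353).
353 ≡ 1 (mod 4), so quadratic reciprocity gives (59/353) = (353/59). Reduce: 353 ≡ 58 (mod 59). Now have (58/59).
Factor out 2: 58 = 2·29. Since 59 ≡ 3 (mod 8), (2/59) = -1. Now have -(29/59).
29 ≡ 1 (mod 4), so quadratic reciprocity gives (29/59) = (59/29). Reduce: 59 ≡ 1 (mod 29). Now have -(1/29).
(1/29) = 1. Collecting the sign factors: -1.
The Legendre symbol is -1, so x^2 ≡ 412 (mod 353) has no solution.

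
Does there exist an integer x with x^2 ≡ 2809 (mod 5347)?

(2809/5347)
  = (5347/2809)    [QR: 2809 ≡ 1 mod 4, sign kept]
  = (2538/2809)    [5347 ≡ 2538 mod 2809]
  = (1269/2809)    [2809 ≡ 1 mod 8 ⇒ (2/2809) = +1]
  = (2809/1269)    [QR: 1269 ≡ 1 mod 4, sign kept]
  = (271/1269)    [2809 ≡ 271 mod 1269]
  = (1269/271)    [QR: 1269 ≡ 1 mod 4, sign kept]
  = (185/271)    [1269 ≡ 185 mod 271]
  = (271/185)    [QR: 185 ≡ 1 mod 4, sign kept]
  = (86/185)    [271 ≡ 86 mod 185]
  = (43/185)    [185 ≡ 1 mod 8 ⇒ (2/185) = +1]
  = (185/43)    [QR: 185 ≡ 1 mod 4, sign kept]
  = (13/43)    [185 ≡ 13 mod 43]
  = (43/13)    [QR: 13 ≡ 1 mod 4, sign kept]
  = (4/13)    [43 ≡ 4 mod 13]
  = (1/13)    [13 ≡ 5 mod 8 ⇒ (2/13)^2 = +1]
  = 1    [(1/13) = 1]
The Legendre symbol is 1, so x^2 ≡ 2809 (mod 5347) has solution.

yes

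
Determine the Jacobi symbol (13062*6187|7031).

1

By multiplicativity, (13062·6187|7031) = (13062|7031)·(6187|7031).
First factor (13062|7031):
(13062|7031)
  = (6031|7031)    [13062 ≡ 6031 mod 7031]
  = -(7031|6031)    [QR: both ≡ 3 mod 4, sign flips]
  = -(1000|6031)    [7031 ≡ 1000 mod 6031]
  = -(125|6031)    [6031 ≡ 7 mod 8 ⇒ (2|6031)^3 = +1]
  = -(6031|125)    [QR: 125 ≡ 1 mod 4, sign kept]
  = -(31|125)    [6031 ≡ 31 mod 125]
  = -(125|31)    [QR: 125 ≡ 1 mod 4, sign kept]
  = -(1|31)    [125 ≡ 1 mod 31]
  = -1    [(1|31) = 1]
Second factor (6187|7031):
(6187|7031)
  = -(7031|6187)    [QR: both ≡ 3 mod 4, sign flips]
  = -(844|6187)    [7031 ≡ 844 mod 6187]
  = -(211|6187)    [6187 ≡ 3 mod 8 ⇒ (2|6187)^2 = +1]
  = (6187|211)    [QR: both ≡ 3 mod 4, sign flips]
  = (68|211)    [6187 ≡ 68 mod 211]
  = (17|211)    [211 ≡ 3 mod 8 ⇒ (2|211)^2 = +1]
  = (211|17)    [QR: 17 ≡ 1 mod 4, sign kept]
  = (7|17)    [211 ≡ 7 mod 17]
  = (17|7)    [QR: 17 ≡ 1 mod 4, sign kept]
  = (3|7)    [17 ≡ 3 mod 7]
  = -(7|3)    [QR: both ≡ 3 mod 4, sign flips]
  = -(1|3)    [7 ≡ 1 mod 3]
  = -1    [(1|3) = 1]
Product: (-1)·(-1) = 1.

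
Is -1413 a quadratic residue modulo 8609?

Pull out -1: (-1413|8609) = (-1|8609)·(1413|8609). Since 8609 ≡ 1 (mod 4), (-1|8609) = +1. Now have (1413|8609).
1413 ≡ 1 (mod 4), so quadratic reciprocity gives (1413|8609) = (8609|1413). Reduce: 8609 ≡ 131 (mod 1413). Now have (131|1413).
1413 ≡ 1 (mod 4), so quadratic reciprocity gives (131|1413) = (1413|131). Reduce: 1413 ≡ 103 (mod 131). Now have (103|131).
Both 103 ≡ 3 and 131 ≡ 3 (mod 4), so reciprocity gives (103|131) = -(131|103). Reduce: 131 ≡ 28 (mod 103). Now have -(28|103).
Factor out 2: 28 = 2^2·7. Since 103 ≡ 7 (mod 8), (2|103) = +1, and (2|103)^2 = +1. Now have -(7|103).
Both 7 ≡ 3 and 103 ≡ 3 (mod 4), so reciprocity gives (7|103) = -(103|7). Reduce: 103 ≡ 5 (mod 7). Now have (5|7).
5 ≡ 1 (mod 4), so quadratic reciprocity gives (5|7) = (7|5). Reduce: 7 ≡ 2 (mod 5). Now have (2|5).
Factor out 2: 2 = 2. Since 5 ≡ 5 (mod 8), (2|5) = -1. Now have -(1|5).
(1|5) = 1. Collecting the sign factors: -1.
(-1413|8609) = -1, and 8609 is prime, so -1413 is not a quadratic residue mod 8609.

no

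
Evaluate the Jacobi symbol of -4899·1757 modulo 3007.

By multiplicativity, (-4899·1757/3007) = (-4899/3007)·(1757/3007).
First factor (-4899/3007):
(-4899/3007)
  = (1115/3007)    [-4899 ≡ 1115 mod 3007]
  = -(3007/1115)    [QR: both ≡ 3 mod 4, sign flips]
  = -(777/1115)    [3007 ≡ 777 mod 1115]
  = -(1115/777)    [QR: 777 ≡ 1 mod 4, sign kept]
  = -(338/777)    [1115 ≡ 338 mod 777]
  = -(169/777)    [777 ≡ 1 mod 8 ⇒ (2/777) = +1]
  = -(777/169)    [QR: 169 ≡ 1 mod 4, sign kept]
  = -(101/169)    [777 ≡ 101 mod 169]
  = -(169/101)    [QR: 101 ≡ 1 mod 4, sign kept]
  = -(68/101)    [169 ≡ 68 mod 101]
  = -(17/101)    [101 ≡ 5 mod 8 ⇒ (2/101)^2 = +1]
  = -(101/17)    [QR: 17 ≡ 1 mod 4, sign kept]
  = -(16/17)    [101 ≡ 16 mod 17]
  = -(1/17)    [17 ≡ 1 mod 8 ⇒ (2/17)^4 = +1]
  = -1    [(1/17) = 1]
Second factor (1757/3007):
(1757/3007)
  = (3007/1757)    [QR: 1757 ≡ 1 mod 4, sign kept]
  = (1250/1757)    [3007 ≡ 1250 mod 1757]
  = -(625/1757)    [1757 ≡ 5 mod 8 ⇒ (2/1757) = -1]
  = -(1757/625)    [QR: 625 ≡ 1 mod 4, sign kept]
  = -(507/625)    [1757 ≡ 507 mod 625]
  = -(625/507)    [QR: 625 ≡ 1 mod 4, sign kept]
  = -(118/507)    [625 ≡ 118 mod 507]
  = (59/507)    [507 ≡ 3 mod 8 ⇒ (2/507) = -1]
  = -(507/59)    [QR: both ≡ 3 mod 4, sign flips]
  = -(35/59)    [507 ≡ 35 mod 59]
  = (59/35)    [QR: both ≡ 3 mod 4, sign flips]
  = (24/35)    [59 ≡ 24 mod 35]
  = -(3/35)    [35 ≡ 3 mod 8 ⇒ (2/35)^3 = -1]
  = (35/3)    [QR: both ≡ 3 mod 4, sign flips]
  = (2/3)    [35 ≡ 2 mod 3]
  = -(1/3)    [3 ≡ 3 mod 8 ⇒ (2/3) = -1]
  = -1    [(1/3) = 1]
Product: (-1)·(-1) = 1.

1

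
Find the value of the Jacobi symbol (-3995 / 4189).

Pull out -1: (-3995 / 4189) = (-1 / 4189)·(3995 / 4189). Since 4189 ≡ 1 (mod 4), (-1 / 4189) = +1. Now have (3995 / 4189).
4189 ≡ 1 (mod 4), so quadratic reciprocity gives (3995 / 4189) = (4189 / 3995). Reduce: 4189 ≡ 194 (mod 3995). Now have (194 / 3995).
Factor out 2: 194 = 2·97. Since 3995 ≡ 3 (mod 8), (2 / 3995) = -1. Now have -(97 / 3995).
97 ≡ 1 (mod 4), so quadratic reciprocity gives (97 / 3995) = (3995 / 97). Reduce: 3995 ≡ 18 (mod 97). Now have -(18 / 97).
Factor out 2: 18 = 2·9. Since 97 ≡ 1 (mod 8), (2 / 97) = +1. Now have -(9 / 97).
9 ≡ 1 (mod 4), so quadratic reciprocity gives (9 / 97) = (97 / 9). Reduce: 97 ≡ 7 (mod 9). Now have -(7 / 9).
9 ≡ 1 (mod 4), so quadratic reciprocity gives (7 / 9) = (9 / 7). Reduce: 9 ≡ 2 (mod 7). Now have -(2 / 7).
Factor out 2: 2 = 2. Since 7 ≡ 7 (mod 8), (2 / 7) = +1. Now have -(1 / 7).
(1 / 7) = 1. Collecting the sign factors: -1.

-1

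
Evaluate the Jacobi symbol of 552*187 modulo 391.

By multiplicativity, (552·187/391) = (552/391)·(187/391).
First factor (552/391):
Reduce the numerator: 552 ≡ 161 (mod 391), so (552/391) = (161/391).
161 ≡ 1 (mod 4), so quadratic reciprocity gives (161/391) = (391/161). Reduce: 391 ≡ 69 (mod 161). Now have (69/161).
69 ≡ 1 (mod 4), so quadratic reciprocity gives (69/161) = (161/69). Reduce: 161 ≡ 23 (mod 69). Now have (23/69).
69 ≡ 1 (mod 4), so quadratic reciprocity gives (23/69) = (69/23). Reduce: 69 ≡ 0 (mod 23). Now have (0/23).
The numerator is now 0 with denominator 23 > 1: the symbol is 0.
Second factor (187/391):
Both 187 ≡ 3 and 391 ≡ 3 (mod 4), so reciprocity gives (187/391) = -(391/187). Reduce: 391 ≡ 17 (mod 187). Now have -(17/187).
17 ≡ 1 (mod 4), so quadratic reciprocity gives (17/187) = (187/17). Reduce: 187 ≡ 0 (mod 17). Now have -(0/17).
The numerator is now 0 with denominator 17 > 1: the symbol is 0.
Product: (0)·(0) = 0.

0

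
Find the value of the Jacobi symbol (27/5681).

5681 ≡ 1 (mod 4), so quadratic reciprocity gives (27/5681) = (5681/27). Reduce: 5681 ≡ 11 (mod 27). Now have (11/27).
Both 11 ≡ 3 and 27 ≡ 3 (mod 4), so reciprocity gives (11/27) = -(27/11). Reduce: 27 ≡ 5 (mod 11). Now have -(5/11).
5 ≡ 1 (mod 4), so quadratic reciprocity gives (5/11) = (11/5). Reduce: 11 ≡ 1 (mod 5). Now have -(1/5).
(1/5) = 1. Collecting the sign factors: -1.

-1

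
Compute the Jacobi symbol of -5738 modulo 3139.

-1

(-5738/3139)
  = -(5738/3139)    [3139 ≡ 3 mod 4 ⇒ (-1/3139) = -1]
  = -(2599/3139)    [5738 ≡ 2599 mod 3139]
  = (3139/2599)    [QR: both ≡ 3 mod 4, sign flips]
  = (540/2599)    [3139 ≡ 540 mod 2599]
  = (135/2599)    [2599 ≡ 7 mod 8 ⇒ (2/2599)^2 = +1]
  = -(2599/135)    [QR: both ≡ 3 mod 4, sign flips]
  = -(34/135)    [2599 ≡ 34 mod 135]
  = -(17/135)    [135 ≡ 7 mod 8 ⇒ (2/135) = +1]
  = -(135/17)    [QR: 17 ≡ 1 mod 4, sign kept]
  = -(16/17)    [135 ≡ 16 mod 17]
  = -(1/17)    [17 ≡ 1 mod 8 ⇒ (2/17)^4 = +1]
  = -1    [(1/17) = 1]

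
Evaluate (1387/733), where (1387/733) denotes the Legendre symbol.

Reduce the numerator: 1387 ≡ 654 (mod 733), so (1387/733) = (654/733).
Factor out 2: 654 = 2·327. Since 733 ≡ 5 (mod 8), (2/733) = -1. Now have -(327/733).
733 ≡ 1 (mod 4), so quadratic reciprocity gives (327/733) = (733/327). Reduce: 733 ≡ 79 (mod 327). Now have -(79/327).
Both 79 ≡ 3 and 327 ≡ 3 (mod 4), so reciprocity gives (79/327) = -(327/79). Reduce: 327 ≡ 11 (mod 79). Now have (11/79).
Both 11 ≡ 3 and 79 ≡ 3 (mod 4), so reciprocity gives (11/79) = -(79/11). Reduce: 79 ≡ 2 (mod 11). Now have -(2/11).
Factor out 2: 2 = 2. Since 11 ≡ 3 (mod 8), (2/11) = -1. Now have (1/11).
(1/11) = 1. Collecting the sign factors: 1.

1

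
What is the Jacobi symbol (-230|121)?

Reduce the numerator: -230 ≡ 12 (mod 121), so (-230|121) = (12|121).
Factor out 2: 12 = 2^2·3. Since 121 ≡ 1 (mod 8), (2|121) = +1, and (2|121)^2 = +1. Now have (3|121).
121 ≡ 1 (mod 4), so quadratic reciprocity gives (3|121) = (121|3). Reduce: 121 ≡ 1 (mod 3). Now have (1|3).
(1|3) = 1. Collecting the sign factors: 1.

1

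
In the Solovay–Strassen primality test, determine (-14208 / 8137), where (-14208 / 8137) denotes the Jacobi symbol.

1

(-14208 / 8137)
  = (14208 / 8137)    [8137 ≡ 1 mod 4 ⇒ (-1 / 8137) = +1]
  = (6071 / 8137)    [14208 ≡ 6071 mod 8137]
  = (8137 / 6071)    [QR: 8137 ≡ 1 mod 4, sign kept]
  = (2066 / 6071)    [8137 ≡ 2066 mod 6071]
  = (1033 / 6071)    [6071 ≡ 7 mod 8 ⇒ (2 / 6071) = +1]
  = (6071 / 1033)    [QR: 1033 ≡ 1 mod 4, sign kept]
  = (906 / 1033)    [6071 ≡ 906 mod 1033]
  = (453 / 1033)    [1033 ≡ 1 mod 8 ⇒ (2 / 1033) = +1]
  = (1033 / 453)    [QR: 453 ≡ 1 mod 4, sign kept]
  = (127 / 453)    [1033 ≡ 127 mod 453]
  = (453 / 127)    [QR: 453 ≡ 1 mod 4, sign kept]
  = (72 / 127)    [453 ≡ 72 mod 127]
  = (9 / 127)    [127 ≡ 7 mod 8 ⇒ (2 / 127)^3 = +1]
  = (127 / 9)    [QR: 9 ≡ 1 mod 4, sign kept]
  = (1 / 9)    [127 ≡ 1 mod 9]
  = 1    [(1 / 9) = 1]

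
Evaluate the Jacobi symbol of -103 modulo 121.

1

(-103/121)
  = (103/121)    [121 ≡ 1 mod 4 ⇒ (-1/121) = +1]
  = (121/103)    [QR: 121 ≡ 1 mod 4, sign kept]
  = (18/103)    [121 ≡ 18 mod 103]
  = (9/103)    [103 ≡ 7 mod 8 ⇒ (2/103) = +1]
  = (103/9)    [QR: 9 ≡ 1 mod 4, sign kept]
  = (4/9)    [103 ≡ 4 mod 9]
  = (1/9)    [9 ≡ 1 mod 8 ⇒ (2/9)^2 = +1]
  = 1    [(1/9) = 1]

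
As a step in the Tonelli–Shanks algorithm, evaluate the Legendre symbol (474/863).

-1

Factor out 2: 474 = 2·237. Since 863 ≡ 7 (mod 8), (2/863) = +1. Now have (237/863).
237 ≡ 1 (mod 4), so quadratic reciprocity gives (237/863) = (863/237). Reduce: 863 ≡ 152 (mod 237). Now have (152/237).
Factor out 2: 152 = 2^3·19. Since 237 ≡ 5 (mod 8), (2/237) = -1, and (2/237)^3 = -1. Now have -(19/237).
237 ≡ 1 (mod 4), so quadratic reciprocity gives (19/237) = (237/19). Reduce: 237 ≡ 9 (mod 19). Now have -(9/19).
9 ≡ 1 (mod 4), so quadratic reciprocity gives (9/19) = (19/9). Reduce: 19 ≡ 1 (mod 9). Now have -(1/9).
(1/9) = 1. Collecting the sign factors: -1.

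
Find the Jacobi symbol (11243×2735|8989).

1

By multiplicativity, (11243·2735|8989) = (11243|8989)·(2735|8989).
First factor (11243|8989):
(11243|8989)
  = (2254|8989)    [11243 ≡ 2254 mod 8989]
  = -(1127|8989)    [8989 ≡ 5 mod 8 ⇒ (2|8989) = -1]
  = -(8989|1127)    [QR: 8989 ≡ 1 mod 4, sign kept]
  = -(1100|1127)    [8989 ≡ 1100 mod 1127]
  = -(275|1127)    [1127 ≡ 7 mod 8 ⇒ (2|1127)^2 = +1]
  = (1127|275)    [QR: both ≡ 3 mod 4, sign flips]
  = (27|275)    [1127 ≡ 27 mod 275]
  = -(275|27)    [QR: both ≡ 3 mod 4, sign flips]
  = -(5|27)    [275 ≡ 5 mod 27]
  = -(27|5)    [QR: 5 ≡ 1 mod 4, sign kept]
  = -(2|5)    [27 ≡ 2 mod 5]
  = (1|5)    [5 ≡ 5 mod 8 ⇒ (2|5) = -1]
  = 1    [(1|5) = 1]
Second factor (2735|8989):
(2735|8989)
  = (8989|2735)    [QR: 8989 ≡ 1 mod 4, sign kept]
  = (784|2735)    [8989 ≡ 784 mod 2735]
  = (49|2735)    [2735 ≡ 7 mod 8 ⇒ (2|2735)^4 = +1]
  = (2735|49)    [QR: 49 ≡ 1 mod 4, sign kept]
  = (40|49)    [2735 ≡ 40 mod 49]
  = (5|49)    [49 ≡ 1 mod 8 ⇒ (2|49)^3 = +1]
  = (49|5)    [QR: 5 ≡ 1 mod 4, sign kept]
  = (4|5)    [49 ≡ 4 mod 5]
  = (1|5)    [5 ≡ 5 mod 8 ⇒ (2|5)^2 = +1]
  = 1    [(1|5) = 1]
Product: (1)·(1) = 1.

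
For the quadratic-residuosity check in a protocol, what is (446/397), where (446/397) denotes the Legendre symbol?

Reduce the numerator: 446 ≡ 49 (mod 397), so (446/397) = (49/397).
49 ≡ 1 (mod 4), so quadratic reciprocity gives (49/397) = (397/49). Reduce: 397 ≡ 5 (mod 49). Now have (5/49).
5 ≡ 1 (mod 4), so quadratic reciprocity gives (5/49) = (49/5). Reduce: 49 ≡ 4 (mod 5). Now have (4/5).
Factor out 2: 4 = 2^2. Since 5 ≡ 5 (mod 8), (2/5) = -1, and (2/5)^2 = +1. Now have (1/5).
(1/5) = 1. Collecting the sign factors: 1.

1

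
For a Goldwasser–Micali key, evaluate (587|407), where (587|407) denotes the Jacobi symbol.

(587|407)
  = (180|407)    [587 ≡ 180 mod 407]
  = (45|407)    [407 ≡ 7 mod 8 ⇒ (2|407)^2 = +1]
  = (407|45)    [QR: 45 ≡ 1 mod 4, sign kept]
  = (2|45)    [407 ≡ 2 mod 45]
  = -(1|45)    [45 ≡ 5 mod 8 ⇒ (2|45) = -1]
  = -1    [(1|45) = 1]

-1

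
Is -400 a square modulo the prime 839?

no

(-400/839)
  = -(400/839)    [839 ≡ 3 mod 4 ⇒ (-1/839) = -1]
  = -(25/839)    [839 ≡ 7 mod 8 ⇒ (2/839)^4 = +1]
  = -(839/25)    [QR: 25 ≡ 1 mod 4, sign kept]
  = -(14/25)    [839 ≡ 14 mod 25]
  = -(7/25)    [25 ≡ 1 mod 8 ⇒ (2/25) = +1]
  = -(25/7)    [QR: 25 ≡ 1 mod 4, sign kept]
  = -(4/7)    [25 ≡ 4 mod 7]
  = -(1/7)    [7 ≡ 7 mod 8 ⇒ (2/7)^2 = +1]
  = -1    [(1/7) = 1]
The Legendre symbol is -1, so x^2 ≡ -400 (mod 839) has no solution.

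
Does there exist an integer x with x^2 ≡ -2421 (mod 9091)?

no

Reduce the numerator: -2421 ≡ 6670 (mod 9091), so (-2421/9091) = (6670/9091).
Factor out 2: 6670 = 2·3335. Since 9091 ≡ 3 (mod 8), (2/9091) = -1. Now have -(3335/9091).
Both 3335 ≡ 3 and 9091 ≡ 3 (mod 4), so reciprocity gives (3335/9091) = -(9091/3335). Reduce: 9091 ≡ 2421 (mod 3335). Now have (2421/3335).
2421 ≡ 1 (mod 4), so quadratic reciprocity gives (2421/3335) = (3335/2421). Reduce: 3335 ≡ 914 (mod 2421). Now have (914/2421).
Factor out 2: 914 = 2·457. Since 2421 ≡ 5 (mod 8), (2/2421) = -1. Now have -(457/2421).
457 ≡ 1 (mod 4), so quadratic reciprocity gives (457/2421) = (2421/457). Reduce: 2421 ≡ 136 (mod 457). Now have -(136/457).
Factor out 2: 136 = 2^3·17. Since 457 ≡ 1 (mod 8), (2/457) = +1, and (2/457)^3 = +1. Now have -(17/457).
17 ≡ 1 (mod 4), so quadratic reciprocity gives (17/457) = (457/17). Reduce: 457 ≡ 15 (mod 17). Now have -(15/17).
17 ≡ 1 (mod 4), so quadratic reciprocity gives (15/17) = (17/15). Reduce: 17 ≡ 2 (mod 15). Now have -(2/15).
Factor out 2: 2 = 2. Since 15 ≡ 7 (mod 8), (2/15) = +1. Now have -(1/15).
(1/15) = 1. Collecting the sign factors: -1.
(-2421/9091) = -1, and 9091 is prime, so -2421 is not a quadratic residue mod 9091.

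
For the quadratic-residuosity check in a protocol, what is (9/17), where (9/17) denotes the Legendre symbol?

1

(9/17)
  = (17/9)    [QR: 9 ≡ 1 mod 4, sign kept]
  = (8/9)    [17 ≡ 8 mod 9]
  = (1/9)    [9 ≡ 1 mod 8 ⇒ (2/9)^3 = +1]
  = 1    [(1/9) = 1]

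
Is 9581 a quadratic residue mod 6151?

yes

Reduce the numerator: 9581 ≡ 3430 (mod 6151), so (9581|6151) = (3430|6151).
Factor out 2: 3430 = 2·1715. Since 6151 ≡ 7 (mod 8), (2|6151) = +1. Now have (1715|6151).
Both 1715 ≡ 3 and 6151 ≡ 3 (mod 4), so reciprocity gives (1715|6151) = -(6151|1715). Reduce: 6151 ≡ 1006 (mod 1715). Now have -(1006|1715).
Factor out 2: 1006 = 2·503. Since 1715 ≡ 3 (mod 8), (2|1715) = -1. Now have (503|1715).
Both 503 ≡ 3 and 1715 ≡ 3 (mod 4), so reciprocity gives (503|1715) = -(1715|503). Reduce: 1715 ≡ 206 (mod 503). Now have -(206|503).
Factor out 2: 206 = 2·103. Since 503 ≡ 7 (mod 8), (2|503) = +1. Now have -(103|503).
Both 103 ≡ 3 and 503 ≡ 3 (mod 4), so reciprocity gives (103|503) = -(503|103). Reduce: 503 ≡ 91 (mod 103). Now have (91|103).
Both 91 ≡ 3 and 103 ≡ 3 (mod 4), so reciprocity gives (91|103) = -(103|91). Reduce: 103 ≡ 12 (mod 91). Now have -(12|91).
Factor out 2: 12 = 2^2·3. Since 91 ≡ 3 (mod 8), (2|91) = -1, and (2|91)^2 = +1. Now have -(3|91).
Both 3 ≡ 3 and 91 ≡ 3 (mod 4), so reciprocity gives (3|91) = -(91|3). Reduce: 91 ≡ 1 (mod 3). Now have (1|3).
(1|3) = 1. Collecting the sign factors: 1.
The Legendre symbol is 1, so x^2 ≡ 9581 (mod 6151) has solution.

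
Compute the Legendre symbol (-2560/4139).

Reduce the numerator: -2560 ≡ 1579 (mod 4139), so (-2560/4139) = (1579/4139).
Both 1579 ≡ 3 and 4139 ≡ 3 (mod 4), so reciprocity gives (1579/4139) = -(4139/1579). Reduce: 4139 ≡ 981 (mod 1579). Now have -(981/1579).
981 ≡ 1 (mod 4), so quadratic reciprocity gives (981/1579) = (1579/981). Reduce: 1579 ≡ 598 (mod 981). Now have -(598/981).
Factor out 2: 598 = 2·299. Since 981 ≡ 5 (mod 8), (2/981) = -1. Now have (299/981).
981 ≡ 1 (mod 4), so quadratic reciprocity gives (299/981) = (981/299). Reduce: 981 ≡ 84 (mod 299). Now have (84/299).
Factor out 2: 84 = 2^2·21. Since 299 ≡ 3 (mod 8), (2/299) = -1, and (2/299)^2 = +1. Now have (21/299).
21 ≡ 1 (mod 4), so quadratic reciprocity gives (21/299) = (299/21). Reduce: 299 ≡ 5 (mod 21). Now have (5/21).
5 ≡ 1 (mod 4), so quadratic reciprocity gives (5/21) = (21/5). Reduce: 21 ≡ 1 (mod 5). Now have (1/5).
(1/5) = 1. Collecting the sign factors: 1.

1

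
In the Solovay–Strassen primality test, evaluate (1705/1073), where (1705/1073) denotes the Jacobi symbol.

1

(1705/1073)
  = (632/1073)    [1705 ≡ 632 mod 1073]
  = (79/1073)    [1073 ≡ 1 mod 8 ⇒ (2/1073)^3 = +1]
  = (1073/79)    [QR: 1073 ≡ 1 mod 4, sign kept]
  = (46/79)    [1073 ≡ 46 mod 79]
  = (23/79)    [79 ≡ 7 mod 8 ⇒ (2/79) = +1]
  = -(79/23)    [QR: both ≡ 3 mod 4, sign flips]
  = -(10/23)    [79 ≡ 10 mod 23]
  = -(5/23)    [23 ≡ 7 mod 8 ⇒ (2/23) = +1]
  = -(23/5)    [QR: 5 ≡ 1 mod 4, sign kept]
  = -(3/5)    [23 ≡ 3 mod 5]
  = -(5/3)    [QR: 5 ≡ 1 mod 4, sign kept]
  = -(2/3)    [5 ≡ 2 mod 3]
  = (1/3)    [3 ≡ 3 mod 8 ⇒ (2/3) = -1]
  = 1    [(1/3) = 1]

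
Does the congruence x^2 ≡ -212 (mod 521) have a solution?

yes

Reduce the numerator: -212 ≡ 309 (mod 521), so (-212/521) = (309/521).
309 ≡ 1 (mod 4), so quadratic reciprocity gives (309/521) = (521/309). Reduce: 521 ≡ 212 (mod 309). Now have (212/309).
Factor out 2: 212 = 2^2·53. Since 309 ≡ 5 (mod 8), (2/309) = -1, and (2/309)^2 = +1. Now have (53/309).
53 ≡ 1 (mod 4), so quadratic reciprocity gives (53/309) = (309/53). Reduce: 309 ≡ 44 (mod 53). Now have (44/53).
Factor out 2: 44 = 2^2·11. Since 53 ≡ 5 (mod 8), (2/53) = -1, and (2/53)^2 = +1. Now have (11/53).
53 ≡ 1 (mod 4), so quadratic reciprocity gives (11/53) = (53/11). Reduce: 53 ≡ 9 (mod 11). Now have (9/11).
9 ≡ 1 (mod 4), so quadratic reciprocity gives (9/11) = (11/9). Reduce: 11 ≡ 2 (mod 9). Now have (2/9).
Factor out 2: 2 = 2. Since 9 ≡ 1 (mod 8), (2/9) = +1. Now have (1/9).
(1/9) = 1. Collecting the sign factors: 1.
The Legendre symbol is 1, so x^2 ≡ -212 (mod 521) has solution.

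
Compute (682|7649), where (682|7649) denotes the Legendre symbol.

-1

(682|7649)
  = (341|7649)    [7649 ≡ 1 mod 8 ⇒ (2|7649) = +1]
  = (7649|341)    [QR: 341 ≡ 1 mod 4, sign kept]
  = (147|341)    [7649 ≡ 147 mod 341]
  = (341|147)    [QR: 341 ≡ 1 mod 4, sign kept]
  = (47|147)    [341 ≡ 47 mod 147]
  = -(147|47)    [QR: both ≡ 3 mod 4, sign flips]
  = -(6|47)    [147 ≡ 6 mod 47]
  = -(3|47)    [47 ≡ 7 mod 8 ⇒ (2|47) = +1]
  = (47|3)    [QR: both ≡ 3 mod 4, sign flips]
  = (2|3)    [47 ≡ 2 mod 3]
  = -(1|3)    [3 ≡ 3 mod 8 ⇒ (2|3) = -1]
  = -1    [(1|3) = 1]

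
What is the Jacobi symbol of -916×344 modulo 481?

By multiplicativity, (-916·344|481) = (-916|481)·(344|481).
First factor (-916|481):
Reduce the numerator: -916 ≡ 46 (mod 481), so (-916|481) = (46|481).
Factor out 2: 46 = 2·23. Since 481 ≡ 1 (mod 8), (2|481) = +1. Now have (23|481).
481 ≡ 1 (mod 4), so quadratic reciprocity gives (23|481) = (481|23). Reduce: 481 ≡ 21 (mod 23). Now have (21|23).
21 ≡ 1 (mod 4), so quadratic reciprocity gives (21|23) = (23|21). Reduce: 23 ≡ 2 (mod 21). Now have (2|21).
Factor out 2: 2 = 2. Since 21 ≡ 5 (mod 8), (2|21) = -1. Now have -(1|21).
(1|21) = 1. Collecting the sign factors: -1.
Second factor (344|481):
Factor out 2: 344 = 2^3·43. Since 481 ≡ 1 (mod 8), (2|481) = +1, and (2|481)^3 = +1. Now have (43|481).
481 ≡ 1 (mod 4), so quadratic reciprocity gives (43|481) = (481|43). Reduce: 481 ≡ 8 (mod 43). Now have (8|43).
Factor out 2: 8 = 2^3. Since 43 ≡ 3 (mod 8), (2|43) = -1, and (2|43)^3 = -1. Now have -(1|43).
(1|43) = 1. Collecting the sign factors: -1.
Product: (-1)·(-1) = 1.

1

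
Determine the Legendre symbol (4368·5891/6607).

By multiplicativity, (4368·5891/6607) = (4368/6607)·(5891/6607).
First factor (4368/6607):
(4368/6607)
  = (273/6607)    [6607 ≡ 7 mod 8 ⇒ (2/6607)^4 = +1]
  = (6607/273)    [QR: 273 ≡ 1 mod 4, sign kept]
  = (55/273)    [6607 ≡ 55 mod 273]
  = (273/55)    [QR: 273 ≡ 1 mod 4, sign kept]
  = (53/55)    [273 ≡ 53 mod 55]
  = (55/53)    [QR: 53 ≡ 1 mod 4, sign kept]
  = (2/53)    [55 ≡ 2 mod 53]
  = -(1/53)    [53 ≡ 5 mod 8 ⇒ (2/53) = -1]
  = -1    [(1/53) = 1]
Second factor (5891/6607):
(5891/6607)
  = -(6607/5891)    [QR: both ≡ 3 mod 4, sign flips]
  = -(716/5891)    [6607 ≡ 716 mod 5891]
  = -(179/5891)    [5891 ≡ 3 mod 8 ⇒ (2/5891)^2 = +1]
  = (5891/179)    [QR: both ≡ 3 mod 4, sign flips]
  = (163/179)    [5891 ≡ 163 mod 179]
  = -(179/163)    [QR: both ≡ 3 mod 4, sign flips]
  = -(16/163)    [179 ≡ 16 mod 163]
  = -(1/163)    [163 ≡ 3 mod 8 ⇒ (2/163)^4 = +1]
  = -1    [(1/163) = 1]
Product: (-1)·(-1) = 1.

1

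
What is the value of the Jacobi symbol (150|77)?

Reduce the numerator: 150 ≡ 73 (mod 77), so (150|77) = (73|77).
73 ≡ 1 (mod 4), so quadratic reciprocity gives (73|77) = (77|73). Reduce: 77 ≡ 4 (mod 73). Now have (4|73).
Factor out 2: 4 = 2^2. Since 73 ≡ 1 (mod 8), (2|73) = +1, and (2|73)^2 = +1. Now have (1|73).
(1|73) = 1. Collecting the sign factors: 1.

1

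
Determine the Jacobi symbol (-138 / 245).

(-138 / 245)
  = (107 / 245)    [-138 ≡ 107 mod 245]
  = (245 / 107)    [QR: 245 ≡ 1 mod 4, sign kept]
  = (31 / 107)    [245 ≡ 31 mod 107]
  = -(107 / 31)    [QR: both ≡ 3 mod 4, sign flips]
  = -(14 / 31)    [107 ≡ 14 mod 31]
  = -(7 / 31)    [31 ≡ 7 mod 8 ⇒ (2 / 31) = +1]
  = (31 / 7)    [QR: both ≡ 3 mod 4, sign flips]
  = (3 / 7)    [31 ≡ 3 mod 7]
  = -(7 / 3)    [QR: both ≡ 3 mod 4, sign flips]
  = -(1 / 3)    [7 ≡ 1 mod 3]
  = -1    [(1 / 3) = 1]

-1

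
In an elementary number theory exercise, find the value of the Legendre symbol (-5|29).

(-5|29)
  = (24|29)    [-5 ≡ 24 mod 29]
  = -(3|29)    [29 ≡ 5 mod 8 ⇒ (2|29)^3 = -1]
  = -(29|3)    [QR: 29 ≡ 1 mod 4, sign kept]
  = -(2|3)    [29 ≡ 2 mod 3]
  = (1|3)    [3 ≡ 3 mod 8 ⇒ (2|3) = -1]
  = 1    [(1|3) = 1]

1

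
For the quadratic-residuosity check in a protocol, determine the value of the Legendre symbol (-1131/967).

1

(-1131/967)
  = -(1131/967)    [967 ≡ 3 mod 4 ⇒ (-1/967) = -1]
  = -(164/967)    [1131 ≡ 164 mod 967]
  = -(41/967)    [967 ≡ 7 mod 8 ⇒ (2/967)^2 = +1]
  = -(967/41)    [QR: 41 ≡ 1 mod 4, sign kept]
  = -(24/41)    [967 ≡ 24 mod 41]
  = -(3/41)    [41 ≡ 1 mod 8 ⇒ (2/41)^3 = +1]
  = -(41/3)    [QR: 41 ≡ 1 mod 4, sign kept]
  = -(2/3)    [41 ≡ 2 mod 3]
  = (1/3)    [3 ≡ 3 mod 8 ⇒ (2/3) = -1]
  = 1    [(1/3) = 1]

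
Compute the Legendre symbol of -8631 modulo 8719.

(-8631/8719)
  = (88/8719)    [-8631 ≡ 88 mod 8719]
  = (11/8719)    [8719 ≡ 7 mod 8 ⇒ (2/8719)^3 = +1]
  = -(8719/11)    [QR: both ≡ 3 mod 4, sign flips]
  = -(7/11)    [8719 ≡ 7 mod 11]
  = (11/7)    [QR: both ≡ 3 mod 4, sign flips]
  = (4/7)    [11 ≡ 4 mod 7]
  = (1/7)    [7 ≡ 7 mod 8 ⇒ (2/7)^2 = +1]
  = 1    [(1/7) = 1]

1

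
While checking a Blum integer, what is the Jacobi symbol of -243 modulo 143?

-1

(-243 / 143)
  = (43 / 143)    [-243 ≡ 43 mod 143]
  = -(143 / 43)    [QR: both ≡ 3 mod 4, sign flips]
  = -(14 / 43)    [143 ≡ 14 mod 43]
  = (7 / 43)    [43 ≡ 3 mod 8 ⇒ (2 / 43) = -1]
  = -(43 / 7)    [QR: both ≡ 3 mod 4, sign flips]
  = -(1 / 7)    [43 ≡ 1 mod 7]
  = -1    [(1 / 7) = 1]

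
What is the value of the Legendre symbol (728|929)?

Factor out 2: 728 = 2^3·91. Since 929 ≡ 1 (mod 8), (2|929) = +1, and (2|929)^3 = +1. Now have (91|929).
929 ≡ 1 (mod 4), so quadratic reciprocity gives (91|929) = (929|91). Reduce: 929 ≡ 19 (mod 91). Now have (19|91).
Both 19 ≡ 3 and 91 ≡ 3 (mod 4), so reciprocity gives (19|91) = -(91|19). Reduce: 91 ≡ 15 (mod 19). Now have -(15|19).
Both 15 ≡ 3 and 19 ≡ 3 (mod 4), so reciprocity gives (15|19) = -(19|15). Reduce: 19 ≡ 4 (mod 15). Now have (4|15).
Factor out 2: 4 = 2^2. Since 15 ≡ 7 (mod 8), (2|15) = +1, and (2|15)^2 = +1. Now have (1|15).
(1|15) = 1. Collecting the sign factors: 1.

1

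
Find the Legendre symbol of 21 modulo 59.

1

(21|59)
  = (59|21)    [QR: 21 ≡ 1 mod 4, sign kept]
  = (17|21)    [59 ≡ 17 mod 21]
  = (21|17)    [QR: 17 ≡ 1 mod 4, sign kept]
  = (4|17)    [21 ≡ 4 mod 17]
  = (1|17)    [17 ≡ 1 mod 8 ⇒ (2|17)^2 = +1]
  = 1    [(1|17) = 1]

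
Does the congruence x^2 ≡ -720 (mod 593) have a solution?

Reduce the numerator: -720 ≡ 466 (mod 593), so (-720/593) = (466/593).
Factor out 2: 466 = 2·233. Since 593 ≡ 1 (mod 8), (2/593) = +1. Now have (233/593).
233 ≡ 1 (mod 4), so quadratic reciprocity gives (233/593) = (593/233). Reduce: 593 ≡ 127 (mod 233). Now have (127/233).
233 ≡ 1 (mod 4), so quadratic reciprocity gives (127/233) = (233/127). Reduce: 233 ≡ 106 (mod 127). Now have (106/127).
Factor out 2: 106 = 2·53. Since 127 ≡ 7 (mod 8), (2/127) = +1. Now have (53/127).
53 ≡ 1 (mod 4), so quadratic reciprocity gives (53/127) = (127/53). Reduce: 127 ≡ 21 (mod 53). Now have (21/53).
21 ≡ 1 (mod 4), so quadratic reciprocity gives (21/53) = (53/21). Reduce: 53 ≡ 11 (mod 21). Now have (11/21).
21 ≡ 1 (mod 4), so quadratic reciprocity gives (11/21) = (21/11). Reduce: 21 ≡ 10 (mod 11). Now have (10/11).
Factor out 2: 10 = 2·5. Since 11 ≡ 3 (mod 8), (2/11) = -1. Now have -(5/11).
5 ≡ 1 (mod 4), so quadratic reciprocity gives (5/11) = (11/5). Reduce: 11 ≡ 1 (mod 5). Now have -(1/5).
(1/5) = 1. Collecting the sign factors: -1.
The Legendre symbol is -1, so x^2 ≡ -720 (mod 593) has no solution.

no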